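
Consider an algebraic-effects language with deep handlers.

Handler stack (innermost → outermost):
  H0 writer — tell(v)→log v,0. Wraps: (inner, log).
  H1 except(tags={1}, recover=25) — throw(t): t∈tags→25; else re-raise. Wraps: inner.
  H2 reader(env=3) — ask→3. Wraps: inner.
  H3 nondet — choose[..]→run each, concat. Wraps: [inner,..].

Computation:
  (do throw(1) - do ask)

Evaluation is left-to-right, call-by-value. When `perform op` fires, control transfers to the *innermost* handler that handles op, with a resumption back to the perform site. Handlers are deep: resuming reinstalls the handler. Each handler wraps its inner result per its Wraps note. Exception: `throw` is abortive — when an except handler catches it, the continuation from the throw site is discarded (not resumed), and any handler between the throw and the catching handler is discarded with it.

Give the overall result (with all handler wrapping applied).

Answer: [25]

Evaluation trace:
throw(1) @ H1 caught ⇒ 25
H2 returns 25
H3 returns [25]
= [25]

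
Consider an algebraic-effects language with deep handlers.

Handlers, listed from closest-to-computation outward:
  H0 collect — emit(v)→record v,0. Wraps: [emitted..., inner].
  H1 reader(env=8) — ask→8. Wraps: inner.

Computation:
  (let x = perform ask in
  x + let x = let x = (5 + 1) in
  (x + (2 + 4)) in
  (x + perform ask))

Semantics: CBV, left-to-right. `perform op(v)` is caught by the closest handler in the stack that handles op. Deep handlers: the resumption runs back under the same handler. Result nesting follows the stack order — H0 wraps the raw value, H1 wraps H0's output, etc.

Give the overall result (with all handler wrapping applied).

Step-by-step:
ask @ H1 ⇒ 8
ask @ H1 ⇒ 8
H0 returns [28]
H1 returns [28]
= [28]

Answer: [28]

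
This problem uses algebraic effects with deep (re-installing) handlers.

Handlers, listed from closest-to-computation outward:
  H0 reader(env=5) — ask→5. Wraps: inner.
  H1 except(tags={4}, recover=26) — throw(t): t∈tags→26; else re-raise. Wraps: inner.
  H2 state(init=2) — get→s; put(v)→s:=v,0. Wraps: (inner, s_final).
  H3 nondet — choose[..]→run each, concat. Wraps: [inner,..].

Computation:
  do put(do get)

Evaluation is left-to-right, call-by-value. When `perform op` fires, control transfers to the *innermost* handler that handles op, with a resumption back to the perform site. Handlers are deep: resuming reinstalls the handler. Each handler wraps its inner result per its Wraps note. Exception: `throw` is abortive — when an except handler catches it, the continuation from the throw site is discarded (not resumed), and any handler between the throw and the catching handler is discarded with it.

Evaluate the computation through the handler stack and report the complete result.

Answer: [(0, 2)]

Evaluation trace:
get @ H2 ⇒ 2
put(2) @ H2 ⇒ s:=2
H0 returns 0
H1 returns 0
H2 returns (0, 2)
H3 returns [(0, 2)]
= [(0, 2)]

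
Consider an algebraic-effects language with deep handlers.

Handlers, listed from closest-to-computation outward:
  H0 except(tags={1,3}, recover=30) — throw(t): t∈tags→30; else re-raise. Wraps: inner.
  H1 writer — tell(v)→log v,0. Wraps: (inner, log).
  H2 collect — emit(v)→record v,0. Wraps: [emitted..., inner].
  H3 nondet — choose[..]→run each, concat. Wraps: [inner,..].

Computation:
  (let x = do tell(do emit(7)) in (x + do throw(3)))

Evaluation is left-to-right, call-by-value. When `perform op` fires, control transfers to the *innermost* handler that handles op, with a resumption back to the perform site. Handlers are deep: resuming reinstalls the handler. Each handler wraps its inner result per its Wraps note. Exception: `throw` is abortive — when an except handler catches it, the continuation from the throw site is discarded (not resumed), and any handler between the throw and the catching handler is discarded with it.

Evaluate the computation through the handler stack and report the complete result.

Answer: [[7, (30, (0))]]

Working:
emit(7) @ H2 ⇒ out+=7
tell(0) @ H1 ⇒ log+=0
throw(3) @ H0 caught ⇒ 30
H1 returns (30, (0))
H2 returns [7, (30, (0))]
H3 returns [[7, (30, (0))]]
= [[7, (30, (0))]]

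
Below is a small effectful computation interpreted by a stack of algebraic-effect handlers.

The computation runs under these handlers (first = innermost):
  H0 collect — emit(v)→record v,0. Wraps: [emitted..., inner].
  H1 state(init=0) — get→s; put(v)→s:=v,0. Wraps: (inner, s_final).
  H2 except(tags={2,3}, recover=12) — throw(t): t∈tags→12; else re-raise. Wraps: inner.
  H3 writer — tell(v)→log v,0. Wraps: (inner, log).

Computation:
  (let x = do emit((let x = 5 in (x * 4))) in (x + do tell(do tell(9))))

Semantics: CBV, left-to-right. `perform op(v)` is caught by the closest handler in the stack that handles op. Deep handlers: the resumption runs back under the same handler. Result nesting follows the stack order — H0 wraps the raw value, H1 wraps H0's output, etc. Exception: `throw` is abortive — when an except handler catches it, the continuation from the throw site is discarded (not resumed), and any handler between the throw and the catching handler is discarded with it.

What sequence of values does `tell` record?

Answer: (9, 0)

Evaluation trace:
emit(20) @ H0 ⇒ out+=20
tell(9) @ H3 ⇒ log+=9
tell(0) @ H3 ⇒ log+=0
H0 returns [20, 0]
H1 returns ([20, 0], 0)
H2 returns ([20, 0], 0)
H3 returns (([20, 0], 0), (9, 0))
= (([20, 0], 0), (9, 0))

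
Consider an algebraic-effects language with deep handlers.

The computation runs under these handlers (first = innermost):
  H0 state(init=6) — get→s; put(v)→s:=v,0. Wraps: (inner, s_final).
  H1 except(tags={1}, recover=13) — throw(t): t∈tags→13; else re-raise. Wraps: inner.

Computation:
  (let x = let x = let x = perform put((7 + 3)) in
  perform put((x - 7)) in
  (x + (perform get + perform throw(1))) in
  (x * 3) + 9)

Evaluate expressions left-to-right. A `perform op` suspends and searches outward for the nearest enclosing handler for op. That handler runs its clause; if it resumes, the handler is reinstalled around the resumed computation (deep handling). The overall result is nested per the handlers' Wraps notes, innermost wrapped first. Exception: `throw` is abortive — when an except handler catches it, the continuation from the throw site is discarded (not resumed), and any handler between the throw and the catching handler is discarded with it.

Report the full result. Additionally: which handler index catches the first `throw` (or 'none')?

Working:
put(10) @ H0 ⇒ s:=10
put(-7) @ H0 ⇒ s:=-7
get @ H0 ⇒ -7
throw(1) @ H1 caught ⇒ 13
= 13

Answer: 13 ; first throw caught by: H1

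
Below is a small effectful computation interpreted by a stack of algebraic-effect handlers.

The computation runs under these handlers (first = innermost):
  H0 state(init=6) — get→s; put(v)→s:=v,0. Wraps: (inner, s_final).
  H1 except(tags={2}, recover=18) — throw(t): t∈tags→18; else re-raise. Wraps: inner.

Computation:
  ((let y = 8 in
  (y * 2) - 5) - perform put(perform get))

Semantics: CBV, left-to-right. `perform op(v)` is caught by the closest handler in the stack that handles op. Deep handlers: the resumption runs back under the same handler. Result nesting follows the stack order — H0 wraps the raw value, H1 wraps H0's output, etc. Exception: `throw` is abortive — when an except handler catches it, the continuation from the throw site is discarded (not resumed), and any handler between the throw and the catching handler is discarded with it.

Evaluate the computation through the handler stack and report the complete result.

Answer: (11, 6)

Step-by-step:
get @ H0 ⇒ 6
put(6) @ H0 ⇒ s:=6
H0 returns (11, 6)
H1 returns (11, 6)
= (11, 6)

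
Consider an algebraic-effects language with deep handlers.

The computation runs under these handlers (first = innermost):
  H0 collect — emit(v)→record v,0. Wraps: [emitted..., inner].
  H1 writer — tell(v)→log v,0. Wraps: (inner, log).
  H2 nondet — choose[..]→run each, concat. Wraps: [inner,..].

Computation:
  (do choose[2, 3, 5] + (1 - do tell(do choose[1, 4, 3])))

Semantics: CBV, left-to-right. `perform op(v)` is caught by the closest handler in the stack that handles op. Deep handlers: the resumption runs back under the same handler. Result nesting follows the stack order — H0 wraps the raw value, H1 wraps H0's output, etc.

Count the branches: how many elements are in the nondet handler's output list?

Working:
choose[2, 3, 5] @ H2
  branch[0] choose=2:
    choose[1, 4, 3] @ H2
      branch[0] choose=1:
        tell(1) @ H1 ⇒ log+=1
        H0 returns [3]
        H1 returns ([3], (1))
        H2 returns [([3], (1))]
      branch[1] choose=4:
        tell(4) @ H1 ⇒ log+=4
        H0 returns [3]
        H1 returns ([3], (4))
        H2 returns [([3], (4))]
      branch[2] choose=3:
        tell(3) @ H1 ⇒ log+=3
        H0 returns [3]
        H1 returns ([3], (3))
        H2 returns [([3], (3))]
  branch[1] choose=3:
    choose[1, 4, 3] @ H2
      branch[0] choose=1:
        tell(1) @ H1 ⇒ log+=1
        H0 returns [4]
        H1 returns ([4], (1))
        H2 returns [([4], (1))]
      branch[1] choose=4:
        tell(4) @ H1 ⇒ log+=4
        H0 returns [4]
        H1 returns ([4], (4))
        H2 returns [([4], (4))]
      branch[2] choose=3:
        tell(3) @ H1 ⇒ log+=3
        H0 returns [4]
        H1 returns ([4], (3))
        H2 returns [([4], (3))]
  branch[2] choose=5:
    choose[1, 4, 3] @ H2
      branch[0] choose=1:
        tell(1) @ H1 ⇒ log+=1
        H0 returns [6]
        H1 returns ([6], (1))
        H2 returns [([6], (1))]
      branch[1] choose=4:
        tell(4) @ H1 ⇒ log+=4
        H0 returns [6]
        H1 returns ([6], (4))
        H2 returns [([6], (4))]
      branch[2] choose=3:
        tell(3) @ H1 ⇒ log+=3
        H0 returns [6]
        H1 returns ([6], (3))
        H2 returns [([6], (3))]
= [([3], (1)), ([3], (4)), ([3], (3)), ([4], (1)), ([4], (4)), ([4], (3)), ([6], (1)), ([6], (4)), ([6], (3))]

Answer: 9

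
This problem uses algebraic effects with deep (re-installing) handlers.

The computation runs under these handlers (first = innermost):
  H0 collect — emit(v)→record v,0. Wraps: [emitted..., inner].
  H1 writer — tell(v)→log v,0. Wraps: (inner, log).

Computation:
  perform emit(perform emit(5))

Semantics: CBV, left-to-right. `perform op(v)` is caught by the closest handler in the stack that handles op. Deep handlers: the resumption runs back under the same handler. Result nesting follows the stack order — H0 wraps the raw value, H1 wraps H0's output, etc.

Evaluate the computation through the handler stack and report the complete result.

Answer: ([5, 0, 0], ())

Working:
emit(5) @ H0 ⇒ out+=5
emit(0) @ H0 ⇒ out+=0
H0 returns [5, 0, 0]
H1 returns ([5, 0, 0], ())
= ([5, 0, 0], ())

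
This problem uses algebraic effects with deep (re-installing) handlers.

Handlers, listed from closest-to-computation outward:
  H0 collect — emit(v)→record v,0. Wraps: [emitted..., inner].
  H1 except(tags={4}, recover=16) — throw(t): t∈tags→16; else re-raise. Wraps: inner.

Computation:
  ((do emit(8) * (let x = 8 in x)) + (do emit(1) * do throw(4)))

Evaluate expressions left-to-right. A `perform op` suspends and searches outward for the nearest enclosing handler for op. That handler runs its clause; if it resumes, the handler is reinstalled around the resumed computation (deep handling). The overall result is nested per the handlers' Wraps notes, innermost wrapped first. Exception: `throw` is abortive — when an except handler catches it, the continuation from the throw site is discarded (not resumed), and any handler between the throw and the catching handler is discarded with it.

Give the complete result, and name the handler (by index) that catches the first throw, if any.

Answer: 16 ; first throw caught by: H1

Working:
emit(8) @ H0 ⇒ out+=8
emit(1) @ H0 ⇒ out+=1
throw(4) @ H1 caught ⇒ 16
= 16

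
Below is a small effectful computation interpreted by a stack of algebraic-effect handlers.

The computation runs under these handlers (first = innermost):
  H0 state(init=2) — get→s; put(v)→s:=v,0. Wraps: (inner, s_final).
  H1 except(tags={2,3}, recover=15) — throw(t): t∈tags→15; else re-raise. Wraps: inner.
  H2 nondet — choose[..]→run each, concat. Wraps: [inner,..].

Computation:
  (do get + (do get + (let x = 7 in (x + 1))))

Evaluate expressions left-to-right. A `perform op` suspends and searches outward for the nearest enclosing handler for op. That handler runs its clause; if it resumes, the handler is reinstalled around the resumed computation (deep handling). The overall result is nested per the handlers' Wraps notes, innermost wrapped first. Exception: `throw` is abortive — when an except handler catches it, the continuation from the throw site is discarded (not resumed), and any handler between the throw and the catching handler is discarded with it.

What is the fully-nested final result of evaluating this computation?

Evaluation trace:
get @ H0 ⇒ 2
get @ H0 ⇒ 2
H0 returns (12, 2)
H1 returns (12, 2)
H2 returns [(12, 2)]
= [(12, 2)]

Answer: [(12, 2)]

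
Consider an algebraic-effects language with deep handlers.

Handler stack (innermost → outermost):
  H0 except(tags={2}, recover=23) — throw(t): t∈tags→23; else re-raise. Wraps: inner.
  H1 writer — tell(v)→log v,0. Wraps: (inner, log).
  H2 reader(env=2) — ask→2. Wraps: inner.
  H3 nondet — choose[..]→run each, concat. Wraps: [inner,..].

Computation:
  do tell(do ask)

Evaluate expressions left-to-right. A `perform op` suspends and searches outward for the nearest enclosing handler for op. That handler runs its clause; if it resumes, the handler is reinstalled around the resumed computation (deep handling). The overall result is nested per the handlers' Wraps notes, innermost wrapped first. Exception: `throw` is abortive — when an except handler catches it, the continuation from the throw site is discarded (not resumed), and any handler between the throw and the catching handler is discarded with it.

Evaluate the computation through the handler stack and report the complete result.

Evaluation trace:
ask @ H2 ⇒ 2
tell(2) @ H1 ⇒ log+=2
H0 returns 0
H1 returns (0, (2))
H2 returns (0, (2))
H3 returns [(0, (2))]
= [(0, (2))]

Answer: [(0, (2))]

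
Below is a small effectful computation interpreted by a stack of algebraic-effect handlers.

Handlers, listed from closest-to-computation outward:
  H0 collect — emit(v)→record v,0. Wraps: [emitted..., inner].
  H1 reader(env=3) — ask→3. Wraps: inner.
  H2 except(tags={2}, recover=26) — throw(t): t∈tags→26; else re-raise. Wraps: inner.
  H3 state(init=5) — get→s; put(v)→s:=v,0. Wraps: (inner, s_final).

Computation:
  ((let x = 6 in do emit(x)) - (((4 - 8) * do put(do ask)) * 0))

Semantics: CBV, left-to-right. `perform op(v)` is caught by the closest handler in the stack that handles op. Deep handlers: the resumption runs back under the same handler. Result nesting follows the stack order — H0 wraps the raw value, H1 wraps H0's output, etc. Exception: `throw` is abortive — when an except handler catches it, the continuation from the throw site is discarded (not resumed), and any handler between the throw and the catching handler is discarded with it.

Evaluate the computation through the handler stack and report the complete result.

Answer: ([6, 0], 3)

Step-by-step:
emit(6) @ H0 ⇒ out+=6
ask @ H1 ⇒ 3
put(3) @ H3 ⇒ s:=3
H0 returns [6, 0]
H1 returns [6, 0]
H2 returns [6, 0]
H3 returns ([6, 0], 3)
= ([6, 0], 3)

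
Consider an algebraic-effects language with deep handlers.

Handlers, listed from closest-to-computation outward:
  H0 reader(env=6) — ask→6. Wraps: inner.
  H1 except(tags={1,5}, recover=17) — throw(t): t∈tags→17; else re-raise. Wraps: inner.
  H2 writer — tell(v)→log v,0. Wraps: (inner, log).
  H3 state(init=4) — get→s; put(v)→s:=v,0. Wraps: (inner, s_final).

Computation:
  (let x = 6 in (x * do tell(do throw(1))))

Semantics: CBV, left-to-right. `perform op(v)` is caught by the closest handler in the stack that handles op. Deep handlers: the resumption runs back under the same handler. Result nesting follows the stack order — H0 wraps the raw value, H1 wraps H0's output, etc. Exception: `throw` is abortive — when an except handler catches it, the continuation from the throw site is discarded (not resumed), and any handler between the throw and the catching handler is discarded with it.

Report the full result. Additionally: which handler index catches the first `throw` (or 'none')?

Answer: ((17, ()), 4) ; first throw caught by: H1

Evaluation trace:
throw(1) @ H1 caught ⇒ 17
H2 returns (17, ())
H3 returns ((17, ()), 4)
= ((17, ()), 4)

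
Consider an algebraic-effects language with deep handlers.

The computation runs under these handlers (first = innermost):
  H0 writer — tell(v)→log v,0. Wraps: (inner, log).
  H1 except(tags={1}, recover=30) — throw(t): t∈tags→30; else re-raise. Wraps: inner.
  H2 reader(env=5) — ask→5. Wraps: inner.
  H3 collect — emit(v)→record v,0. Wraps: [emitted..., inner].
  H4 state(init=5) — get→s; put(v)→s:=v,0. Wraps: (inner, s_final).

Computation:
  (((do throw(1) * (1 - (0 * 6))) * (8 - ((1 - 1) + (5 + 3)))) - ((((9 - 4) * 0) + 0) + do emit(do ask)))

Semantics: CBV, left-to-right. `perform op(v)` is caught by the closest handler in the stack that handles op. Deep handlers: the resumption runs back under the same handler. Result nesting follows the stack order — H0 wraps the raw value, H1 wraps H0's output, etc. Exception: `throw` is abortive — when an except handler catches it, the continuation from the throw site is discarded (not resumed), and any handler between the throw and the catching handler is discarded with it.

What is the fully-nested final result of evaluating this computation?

Working:
throw(1) @ H1 caught ⇒ 30
H2 returns 30
H3 returns [30]
H4 returns ([30], 5)
= ([30], 5)

Answer: ([30], 5)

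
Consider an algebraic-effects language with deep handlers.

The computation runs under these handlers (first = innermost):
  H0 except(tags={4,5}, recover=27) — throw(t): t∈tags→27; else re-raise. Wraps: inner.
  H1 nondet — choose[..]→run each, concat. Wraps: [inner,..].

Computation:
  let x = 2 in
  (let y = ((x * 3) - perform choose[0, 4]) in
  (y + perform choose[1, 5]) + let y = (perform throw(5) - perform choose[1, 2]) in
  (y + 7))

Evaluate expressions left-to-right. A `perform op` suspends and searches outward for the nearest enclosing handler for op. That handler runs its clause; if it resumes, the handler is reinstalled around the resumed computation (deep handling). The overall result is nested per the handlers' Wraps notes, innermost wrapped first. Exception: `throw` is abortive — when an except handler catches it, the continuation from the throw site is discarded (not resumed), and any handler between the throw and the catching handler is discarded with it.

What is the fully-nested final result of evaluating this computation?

Answer: [27, 27, 27, 27]

Evaluation trace:
choose[0, 4] @ H1
  branch[0] choose=0:
    choose[1, 5] @ H1
      branch[0] choose=1:
        throw(5) @ H0 caught ⇒ 27
        H1 returns [27]
      branch[1] choose=5:
        throw(5) @ H0 caught ⇒ 27
        H1 returns [27]
  branch[1] choose=4:
    choose[1, 5] @ H1
      branch[0] choose=1:
        throw(5) @ H0 caught ⇒ 27
        H1 returns [27]
      branch[1] choose=5:
        throw(5) @ H0 caught ⇒ 27
        H1 returns [27]
= [27, 27, 27, 27]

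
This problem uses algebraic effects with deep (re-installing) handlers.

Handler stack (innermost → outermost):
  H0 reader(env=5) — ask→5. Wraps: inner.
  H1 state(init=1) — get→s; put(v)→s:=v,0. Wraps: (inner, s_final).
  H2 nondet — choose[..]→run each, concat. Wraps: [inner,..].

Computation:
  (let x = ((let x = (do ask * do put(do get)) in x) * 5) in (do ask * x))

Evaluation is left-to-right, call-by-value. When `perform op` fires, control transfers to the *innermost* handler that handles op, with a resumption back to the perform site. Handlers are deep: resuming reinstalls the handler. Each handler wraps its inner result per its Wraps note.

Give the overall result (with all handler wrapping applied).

Step-by-step:
ask @ H0 ⇒ 5
get @ H1 ⇒ 1
put(1) @ H1 ⇒ s:=1
ask @ H0 ⇒ 5
H0 returns 0
H1 returns (0, 1)
H2 returns [(0, 1)]
= [(0, 1)]

Answer: [(0, 1)]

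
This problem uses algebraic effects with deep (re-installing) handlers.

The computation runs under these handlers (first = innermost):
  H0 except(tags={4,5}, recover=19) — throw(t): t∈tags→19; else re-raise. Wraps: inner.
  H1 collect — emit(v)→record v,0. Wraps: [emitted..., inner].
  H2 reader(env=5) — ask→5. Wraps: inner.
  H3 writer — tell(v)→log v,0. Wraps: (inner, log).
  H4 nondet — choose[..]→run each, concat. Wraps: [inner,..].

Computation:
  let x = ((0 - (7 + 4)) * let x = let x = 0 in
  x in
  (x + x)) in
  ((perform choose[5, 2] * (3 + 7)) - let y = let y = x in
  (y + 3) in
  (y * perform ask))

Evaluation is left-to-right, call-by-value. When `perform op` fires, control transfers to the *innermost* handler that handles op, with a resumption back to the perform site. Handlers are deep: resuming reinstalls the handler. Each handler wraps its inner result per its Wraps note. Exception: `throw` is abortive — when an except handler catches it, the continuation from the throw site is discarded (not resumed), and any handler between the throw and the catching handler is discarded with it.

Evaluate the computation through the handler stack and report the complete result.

Answer: [([35], ()), ([5], ())]

Working:
choose[5, 2] @ H4
  branch[0] choose=5:
    ask @ H2 ⇒ 5
    H0 returns 35
    H1 returns [35]
    H2 returns [35]
    H3 returns ([35], ())
    H4 returns [([35], ())]
  branch[1] choose=2:
    ask @ H2 ⇒ 5
    H0 returns 5
    H1 returns [5]
    H2 returns [5]
    H3 returns ([5], ())
    H4 returns [([5], ())]
= [([35], ()), ([5], ())]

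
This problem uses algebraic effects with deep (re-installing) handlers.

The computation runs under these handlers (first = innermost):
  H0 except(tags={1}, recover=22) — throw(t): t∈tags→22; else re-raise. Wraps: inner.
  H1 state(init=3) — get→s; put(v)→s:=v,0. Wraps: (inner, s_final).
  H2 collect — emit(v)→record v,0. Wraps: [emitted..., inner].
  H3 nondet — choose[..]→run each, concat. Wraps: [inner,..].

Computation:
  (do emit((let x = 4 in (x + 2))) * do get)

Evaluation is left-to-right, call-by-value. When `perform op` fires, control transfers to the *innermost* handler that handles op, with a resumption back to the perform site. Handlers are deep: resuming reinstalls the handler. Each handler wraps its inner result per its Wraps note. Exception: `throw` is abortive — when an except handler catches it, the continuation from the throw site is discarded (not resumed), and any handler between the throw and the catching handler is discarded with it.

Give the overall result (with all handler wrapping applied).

Answer: [[6, (0, 3)]]

Evaluation trace:
emit(6) @ H2 ⇒ out+=6
get @ H1 ⇒ 3
H0 returns 0
H1 returns (0, 3)
H2 returns [6, (0, 3)]
H3 returns [[6, (0, 3)]]
= [[6, (0, 3)]]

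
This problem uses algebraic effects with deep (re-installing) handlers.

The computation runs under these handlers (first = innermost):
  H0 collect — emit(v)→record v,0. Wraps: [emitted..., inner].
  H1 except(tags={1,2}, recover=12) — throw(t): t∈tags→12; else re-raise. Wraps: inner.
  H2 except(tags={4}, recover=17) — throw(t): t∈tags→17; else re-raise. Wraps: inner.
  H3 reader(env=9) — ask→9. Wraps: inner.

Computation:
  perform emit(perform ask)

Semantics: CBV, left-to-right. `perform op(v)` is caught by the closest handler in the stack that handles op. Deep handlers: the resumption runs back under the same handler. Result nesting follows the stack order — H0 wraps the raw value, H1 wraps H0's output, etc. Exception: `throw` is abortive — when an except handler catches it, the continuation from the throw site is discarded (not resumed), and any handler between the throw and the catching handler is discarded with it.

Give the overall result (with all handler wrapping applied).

Answer: [9, 0]

Evaluation trace:
ask @ H3 ⇒ 9
emit(9) @ H0 ⇒ out+=9
H0 returns [9, 0]
H1 returns [9, 0]
H2 returns [9, 0]
H3 returns [9, 0]
= [9, 0]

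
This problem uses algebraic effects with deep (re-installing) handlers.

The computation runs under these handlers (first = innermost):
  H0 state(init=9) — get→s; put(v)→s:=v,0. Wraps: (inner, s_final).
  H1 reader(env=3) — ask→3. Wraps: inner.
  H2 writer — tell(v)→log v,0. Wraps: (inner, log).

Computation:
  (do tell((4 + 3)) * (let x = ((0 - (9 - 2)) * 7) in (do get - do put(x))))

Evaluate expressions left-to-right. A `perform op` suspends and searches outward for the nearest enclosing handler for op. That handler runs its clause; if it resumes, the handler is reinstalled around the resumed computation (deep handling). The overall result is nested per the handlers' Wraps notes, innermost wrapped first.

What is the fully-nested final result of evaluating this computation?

Answer: ((0, -49), (7))

Working:
tell(7) @ H2 ⇒ log+=7
get @ H0 ⇒ 9
put(-49) @ H0 ⇒ s:=-49
H0 returns (0, -49)
H1 returns (0, -49)
H2 returns ((0, -49), (7))
= ((0, -49), (7))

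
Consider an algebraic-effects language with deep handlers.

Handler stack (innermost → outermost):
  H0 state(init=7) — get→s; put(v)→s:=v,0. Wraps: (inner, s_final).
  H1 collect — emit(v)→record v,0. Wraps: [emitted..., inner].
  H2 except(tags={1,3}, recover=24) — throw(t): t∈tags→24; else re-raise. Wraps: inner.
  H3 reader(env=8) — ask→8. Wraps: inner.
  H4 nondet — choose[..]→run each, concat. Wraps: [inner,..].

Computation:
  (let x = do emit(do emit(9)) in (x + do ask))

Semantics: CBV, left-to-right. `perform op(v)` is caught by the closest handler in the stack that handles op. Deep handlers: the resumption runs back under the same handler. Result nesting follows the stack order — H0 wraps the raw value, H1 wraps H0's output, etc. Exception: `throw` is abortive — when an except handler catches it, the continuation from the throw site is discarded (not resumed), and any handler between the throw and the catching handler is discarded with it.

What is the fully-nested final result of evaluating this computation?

Evaluation trace:
emit(9) @ H1 ⇒ out+=9
emit(0) @ H1 ⇒ out+=0
ask @ H3 ⇒ 8
H0 returns (8, 7)
H1 returns [9, 0, (8, 7)]
H2 returns [9, 0, (8, 7)]
H3 returns [9, 0, (8, 7)]
H4 returns [[9, 0, (8, 7)]]
= [[9, 0, (8, 7)]]

Answer: [[9, 0, (8, 7)]]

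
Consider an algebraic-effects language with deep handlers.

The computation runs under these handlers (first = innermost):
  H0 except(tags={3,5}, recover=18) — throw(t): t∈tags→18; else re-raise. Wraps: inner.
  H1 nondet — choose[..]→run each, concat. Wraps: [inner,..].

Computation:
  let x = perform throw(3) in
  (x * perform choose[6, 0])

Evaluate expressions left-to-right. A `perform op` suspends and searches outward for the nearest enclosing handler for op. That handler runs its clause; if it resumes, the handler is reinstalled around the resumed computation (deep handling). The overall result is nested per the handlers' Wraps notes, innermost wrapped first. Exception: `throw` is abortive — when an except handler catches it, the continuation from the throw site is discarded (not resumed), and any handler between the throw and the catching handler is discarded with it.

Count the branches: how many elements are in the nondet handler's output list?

Step-by-step:
throw(3) @ H0 caught ⇒ 18
H1 returns [18]
= [18]

Answer: 1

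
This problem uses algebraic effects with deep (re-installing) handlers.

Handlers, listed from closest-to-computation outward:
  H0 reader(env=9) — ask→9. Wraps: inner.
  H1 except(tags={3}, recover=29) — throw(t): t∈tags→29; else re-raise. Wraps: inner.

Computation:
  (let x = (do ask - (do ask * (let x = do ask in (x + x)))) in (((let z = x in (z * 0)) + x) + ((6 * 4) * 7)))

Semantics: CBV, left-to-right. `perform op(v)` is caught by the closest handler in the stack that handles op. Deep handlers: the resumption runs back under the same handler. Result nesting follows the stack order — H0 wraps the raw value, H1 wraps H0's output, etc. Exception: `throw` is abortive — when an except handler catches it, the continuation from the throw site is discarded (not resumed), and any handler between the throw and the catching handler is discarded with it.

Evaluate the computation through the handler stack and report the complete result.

Evaluation trace:
ask @ H0 ⇒ 9
ask @ H0 ⇒ 9
ask @ H0 ⇒ 9
H0 returns 15
H1 returns 15
= 15

Answer: 15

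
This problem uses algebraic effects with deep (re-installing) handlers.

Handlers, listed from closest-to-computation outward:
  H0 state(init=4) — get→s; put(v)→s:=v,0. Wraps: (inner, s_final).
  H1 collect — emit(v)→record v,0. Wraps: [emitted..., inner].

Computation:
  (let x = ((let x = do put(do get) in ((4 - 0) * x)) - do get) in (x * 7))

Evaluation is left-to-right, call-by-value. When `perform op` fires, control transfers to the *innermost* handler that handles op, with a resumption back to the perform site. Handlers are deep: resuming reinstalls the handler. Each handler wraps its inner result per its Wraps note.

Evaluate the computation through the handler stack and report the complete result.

Working:
get @ H0 ⇒ 4
put(4) @ H0 ⇒ s:=4
get @ H0 ⇒ 4
H0 returns (-28, 4)
H1 returns [(-28, 4)]
= [(-28, 4)]

Answer: [(-28, 4)]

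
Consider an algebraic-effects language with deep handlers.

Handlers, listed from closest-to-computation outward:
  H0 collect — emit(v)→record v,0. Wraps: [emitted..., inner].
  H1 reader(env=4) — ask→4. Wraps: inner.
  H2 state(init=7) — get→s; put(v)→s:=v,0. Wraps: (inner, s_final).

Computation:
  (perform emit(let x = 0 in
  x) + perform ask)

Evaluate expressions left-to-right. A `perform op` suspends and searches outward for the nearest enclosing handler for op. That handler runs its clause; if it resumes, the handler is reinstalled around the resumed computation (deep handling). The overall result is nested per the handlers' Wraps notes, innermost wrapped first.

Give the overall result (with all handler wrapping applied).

Working:
emit(0) @ H0 ⇒ out+=0
ask @ H1 ⇒ 4
H0 returns [0, 4]
H1 returns [0, 4]
H2 returns ([0, 4], 7)
= ([0, 4], 7)

Answer: ([0, 4], 7)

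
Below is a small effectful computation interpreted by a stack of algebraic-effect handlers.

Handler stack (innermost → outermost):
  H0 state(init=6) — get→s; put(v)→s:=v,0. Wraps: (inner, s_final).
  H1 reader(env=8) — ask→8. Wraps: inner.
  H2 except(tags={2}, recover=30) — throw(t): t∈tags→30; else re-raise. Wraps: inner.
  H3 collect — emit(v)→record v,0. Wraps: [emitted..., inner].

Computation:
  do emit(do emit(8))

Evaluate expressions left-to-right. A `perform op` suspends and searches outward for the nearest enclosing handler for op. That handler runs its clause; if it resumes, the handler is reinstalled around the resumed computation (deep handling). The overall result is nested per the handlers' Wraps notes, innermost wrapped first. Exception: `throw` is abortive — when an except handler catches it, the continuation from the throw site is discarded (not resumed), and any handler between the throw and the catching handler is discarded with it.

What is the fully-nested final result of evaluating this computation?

Step-by-step:
emit(8) @ H3 ⇒ out+=8
emit(0) @ H3 ⇒ out+=0
H0 returns (0, 6)
H1 returns (0, 6)
H2 returns (0, 6)
H3 returns [8, 0, (0, 6)]
= [8, 0, (0, 6)]

Answer: [8, 0, (0, 6)]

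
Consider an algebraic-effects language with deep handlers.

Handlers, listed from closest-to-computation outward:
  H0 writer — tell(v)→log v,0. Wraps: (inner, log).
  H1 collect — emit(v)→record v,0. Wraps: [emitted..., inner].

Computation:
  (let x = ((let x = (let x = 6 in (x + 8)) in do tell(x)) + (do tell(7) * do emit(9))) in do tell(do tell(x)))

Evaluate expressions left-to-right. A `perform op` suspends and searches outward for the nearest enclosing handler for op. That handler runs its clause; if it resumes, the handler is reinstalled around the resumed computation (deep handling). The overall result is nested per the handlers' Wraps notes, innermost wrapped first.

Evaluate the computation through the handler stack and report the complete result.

Evaluation trace:
tell(14) @ H0 ⇒ log+=14
tell(7) @ H0 ⇒ log+=7
emit(9) @ H1 ⇒ out+=9
tell(0) @ H0 ⇒ log+=0
tell(0) @ H0 ⇒ log+=0
H0 returns (0, (14, 7, 0, 0))
H1 returns [9, (0, (14, 7, 0, 0))]
= [9, (0, (14, 7, 0, 0))]

Answer: [9, (0, (14, 7, 0, 0))]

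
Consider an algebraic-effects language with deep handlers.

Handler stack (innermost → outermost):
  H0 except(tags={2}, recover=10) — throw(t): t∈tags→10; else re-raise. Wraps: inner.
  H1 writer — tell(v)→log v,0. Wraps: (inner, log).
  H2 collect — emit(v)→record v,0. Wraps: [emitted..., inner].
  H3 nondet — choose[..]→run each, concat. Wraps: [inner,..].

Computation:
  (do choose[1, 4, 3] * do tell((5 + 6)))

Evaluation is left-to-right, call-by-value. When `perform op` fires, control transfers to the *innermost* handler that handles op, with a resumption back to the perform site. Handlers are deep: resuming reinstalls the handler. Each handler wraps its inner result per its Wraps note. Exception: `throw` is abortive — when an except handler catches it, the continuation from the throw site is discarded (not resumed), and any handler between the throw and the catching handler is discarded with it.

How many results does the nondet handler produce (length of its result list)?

Answer: 3

Evaluation trace:
choose[1, 4, 3] @ H3
  branch[0] choose=1:
    tell(11) @ H1 ⇒ log+=11
    H0 returns 0
    H1 returns (0, (11))
    H2 returns [(0, (11))]
    H3 returns [[(0, (11))]]
  branch[1] choose=4:
    tell(11) @ H1 ⇒ log+=11
    H0 returns 0
    H1 returns (0, (11))
    H2 returns [(0, (11))]
    H3 returns [[(0, (11))]]
  branch[2] choose=3:
    tell(11) @ H1 ⇒ log+=11
    H0 returns 0
    H1 returns (0, (11))
    H2 returns [(0, (11))]
    H3 returns [[(0, (11))]]
= [[(0, (11))], [(0, (11))], [(0, (11))]]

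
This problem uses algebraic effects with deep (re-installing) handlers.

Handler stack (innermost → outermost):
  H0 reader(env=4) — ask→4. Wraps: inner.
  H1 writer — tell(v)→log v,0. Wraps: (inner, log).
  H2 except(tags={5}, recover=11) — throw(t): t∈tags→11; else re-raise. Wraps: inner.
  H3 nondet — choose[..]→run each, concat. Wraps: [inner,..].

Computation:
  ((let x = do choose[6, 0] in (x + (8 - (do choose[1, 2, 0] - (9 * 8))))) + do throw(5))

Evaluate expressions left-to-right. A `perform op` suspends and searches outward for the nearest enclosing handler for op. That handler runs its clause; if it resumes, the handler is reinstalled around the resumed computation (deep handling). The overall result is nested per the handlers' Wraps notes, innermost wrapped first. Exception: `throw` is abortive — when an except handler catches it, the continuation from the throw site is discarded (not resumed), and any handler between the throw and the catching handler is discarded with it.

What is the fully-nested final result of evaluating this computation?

Working:
choose[6, 0] @ H3
  branch[0] choose=6:
    choose[1, 2, 0] @ H3
      branch[0] choose=1:
        throw(5) @ H2 caught ⇒ 11
        H3 returns [11]
      branch[1] choose=2:
        throw(5) @ H2 caught ⇒ 11
        H3 returns [11]
      branch[2] choose=0:
        throw(5) @ H2 caught ⇒ 11
        H3 returns [11]
  branch[1] choose=0:
    choose[1, 2, 0] @ H3
      branch[0] choose=1:
        throw(5) @ H2 caught ⇒ 11
        H3 returns [11]
      branch[1] choose=2:
        throw(5) @ H2 caught ⇒ 11
        H3 returns [11]
      branch[2] choose=0:
        throw(5) @ H2 caught ⇒ 11
        H3 returns [11]
= [11, 11, 11, 11, 11, 11]

Answer: [11, 11, 11, 11, 11, 11]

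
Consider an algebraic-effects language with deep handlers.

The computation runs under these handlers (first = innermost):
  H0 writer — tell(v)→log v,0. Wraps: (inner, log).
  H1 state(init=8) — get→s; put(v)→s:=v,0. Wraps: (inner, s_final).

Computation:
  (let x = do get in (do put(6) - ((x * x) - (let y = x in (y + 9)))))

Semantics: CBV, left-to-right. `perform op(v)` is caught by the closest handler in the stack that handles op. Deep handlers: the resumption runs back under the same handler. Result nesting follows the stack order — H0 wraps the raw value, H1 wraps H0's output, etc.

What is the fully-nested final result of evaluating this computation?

Answer: ((-47, ()), 6)

Working:
get @ H1 ⇒ 8
put(6) @ H1 ⇒ s:=6
H0 returns (-47, ())
H1 returns ((-47, ()), 6)
= ((-47, ()), 6)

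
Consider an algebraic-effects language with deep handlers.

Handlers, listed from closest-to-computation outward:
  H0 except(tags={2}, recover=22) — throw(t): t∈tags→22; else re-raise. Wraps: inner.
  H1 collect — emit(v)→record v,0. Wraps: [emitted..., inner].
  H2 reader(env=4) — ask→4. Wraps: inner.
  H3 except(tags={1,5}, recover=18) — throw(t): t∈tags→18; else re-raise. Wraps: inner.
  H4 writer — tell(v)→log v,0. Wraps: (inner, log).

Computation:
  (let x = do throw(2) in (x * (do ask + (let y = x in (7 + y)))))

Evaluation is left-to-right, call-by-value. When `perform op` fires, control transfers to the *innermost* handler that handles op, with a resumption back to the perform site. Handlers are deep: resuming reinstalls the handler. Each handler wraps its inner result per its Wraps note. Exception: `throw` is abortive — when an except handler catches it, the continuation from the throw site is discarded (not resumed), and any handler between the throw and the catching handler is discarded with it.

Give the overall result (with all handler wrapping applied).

Evaluation trace:
throw(2) @ H0 caught ⇒ 22
H1 returns [22]
H2 returns [22]
H3 returns [22]
H4 returns ([22], ())
= ([22], ())

Answer: ([22], ())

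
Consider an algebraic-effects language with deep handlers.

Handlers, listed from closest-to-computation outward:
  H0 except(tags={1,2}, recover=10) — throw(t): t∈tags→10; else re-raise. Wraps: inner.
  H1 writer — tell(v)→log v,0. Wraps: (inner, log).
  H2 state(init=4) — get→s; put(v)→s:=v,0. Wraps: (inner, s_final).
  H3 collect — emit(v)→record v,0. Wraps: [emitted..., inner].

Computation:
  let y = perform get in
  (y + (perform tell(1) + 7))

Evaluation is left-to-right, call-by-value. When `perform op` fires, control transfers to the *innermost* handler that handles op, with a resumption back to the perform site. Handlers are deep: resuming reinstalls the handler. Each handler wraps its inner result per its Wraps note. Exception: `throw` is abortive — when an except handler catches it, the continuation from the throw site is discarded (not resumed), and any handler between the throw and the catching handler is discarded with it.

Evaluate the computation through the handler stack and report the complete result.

Answer: [((11, (1)), 4)]

Evaluation trace:
get @ H2 ⇒ 4
tell(1) @ H1 ⇒ log+=1
H0 returns 11
H1 returns (11, (1))
H2 returns ((11, (1)), 4)
H3 returns [((11, (1)), 4)]
= [((11, (1)), 4)]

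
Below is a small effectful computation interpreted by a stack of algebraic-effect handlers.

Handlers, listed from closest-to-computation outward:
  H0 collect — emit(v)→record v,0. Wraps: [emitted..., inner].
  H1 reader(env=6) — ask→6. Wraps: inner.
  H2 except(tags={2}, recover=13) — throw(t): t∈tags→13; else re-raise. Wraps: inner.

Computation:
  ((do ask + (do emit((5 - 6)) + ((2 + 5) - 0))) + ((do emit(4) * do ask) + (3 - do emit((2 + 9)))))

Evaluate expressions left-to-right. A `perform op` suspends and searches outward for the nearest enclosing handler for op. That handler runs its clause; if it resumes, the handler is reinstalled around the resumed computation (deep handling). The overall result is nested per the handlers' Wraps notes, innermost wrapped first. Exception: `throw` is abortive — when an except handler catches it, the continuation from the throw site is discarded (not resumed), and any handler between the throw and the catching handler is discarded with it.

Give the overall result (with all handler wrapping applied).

Evaluation trace:
ask @ H1 ⇒ 6
emit(-1) @ H0 ⇒ out+=-1
emit(4) @ H0 ⇒ out+=4
ask @ H1 ⇒ 6
emit(11) @ H0 ⇒ out+=11
H0 returns [-1, 4, 11, 16]
H1 returns [-1, 4, 11, 16]
H2 returns [-1, 4, 11, 16]
= [-1, 4, 11, 16]

Answer: [-1, 4, 11, 16]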